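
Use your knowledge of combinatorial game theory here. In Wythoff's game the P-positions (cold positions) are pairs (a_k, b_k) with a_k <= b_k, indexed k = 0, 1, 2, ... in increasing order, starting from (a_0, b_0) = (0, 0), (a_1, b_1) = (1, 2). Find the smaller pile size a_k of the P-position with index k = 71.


By Wythoff's theorem, a_k = floor(k * phi) and b_k = floor(k * phi^2) = a_k + k, where phi = (1 + sqrt(5))/2 is the golden ratio.
phi = (1 + sqrt(5))/2 = 1.618034
k = 71
k * phi = 71 * 1.618034 = 114.880413
a_71 = floor(k * phi) = 114

114


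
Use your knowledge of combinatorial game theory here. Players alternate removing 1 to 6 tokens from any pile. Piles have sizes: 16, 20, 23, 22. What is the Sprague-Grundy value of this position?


Subtraction set: {1, 2, 3, 4, 5, 6}
For this subtraction set, G(n) = n mod 7 (period = max + 1 = 7).
Pile 1 (size 16): G(16) = 16 mod 7 = 2
Pile 2 (size 20): G(20) = 20 mod 7 = 6
Pile 3 (size 23): G(23) = 23 mod 7 = 2
Pile 4 (size 22): G(22) = 22 mod 7 = 1
Total Grundy value = XOR of all: 2 XOR 6 XOR 2 XOR 1 = 7

7


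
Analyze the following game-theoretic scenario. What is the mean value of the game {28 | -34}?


Game = {28 | -34}, a switch {a | b} with numbers a > b.
Its thermograph has left wall a - t and right wall b + t, which meet at t = (a - b)/2, where both equal (a + b)/2. So the mast (mean value) is at (a + b)/2.
Mean = (28 + (-34))/2 = -6/2 = -3

-3


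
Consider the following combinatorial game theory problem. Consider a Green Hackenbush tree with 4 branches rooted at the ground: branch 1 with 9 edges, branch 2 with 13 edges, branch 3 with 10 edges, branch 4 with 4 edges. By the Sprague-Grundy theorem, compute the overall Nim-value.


The tree has 4 branches from the ground vertex.
In Green Hackenbush, the Nim-value of a simple path of length k is k.
Branch 1: length 9, Nim-value = 9
Branch 2: length 13, Nim-value = 13
Branch 3: length 10, Nim-value = 10
Branch 4: length 4, Nim-value = 4
Total Nim-value = XOR of all branch values:
0 XOR 9 = 9
9 XOR 13 = 4
4 XOR 10 = 14
14 XOR 4 = 10
Nim-value of the tree = 10

10


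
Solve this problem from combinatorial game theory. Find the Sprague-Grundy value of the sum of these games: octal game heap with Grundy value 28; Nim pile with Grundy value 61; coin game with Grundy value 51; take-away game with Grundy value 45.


By the Sprague-Grundy theorem, the Grundy value of a sum of games is the XOR of individual Grundy values.
octal game heap: Grundy value = 28. Running XOR: 0 XOR 28 = 28
Nim pile: Grundy value = 61. Running XOR: 28 XOR 61 = 33
coin game: Grundy value = 51. Running XOR: 33 XOR 51 = 18
take-away game: Grundy value = 45. Running XOR: 18 XOR 45 = 63
The combined Grundy value is 63.

63


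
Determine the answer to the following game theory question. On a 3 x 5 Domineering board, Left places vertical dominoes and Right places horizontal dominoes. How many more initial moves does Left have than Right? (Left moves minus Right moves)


Board is 3 x 5 (rows x cols).
Left (vertical) placements: (rows-1) * cols = 2 * 5 = 10
Right (horizontal) placements: rows * (cols-1) = 3 * 4 = 12
Advantage = Left - Right = 10 - 12 = -2

-2


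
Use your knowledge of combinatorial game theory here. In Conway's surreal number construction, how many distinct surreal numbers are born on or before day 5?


Day 0: {|} = 0 is born. Count = 1.
Day n: the number of surreal numbers born by day n is 2^(n+1) - 1.
By day 0: 2^1 - 1 = 1
By day 1: 2^2 - 1 = 3
By day 2: 2^3 - 1 = 7
By day 3: 2^4 - 1 = 15
By day 4: 2^5 - 1 = 31
By day 5: 2^6 - 1 = 63
By day 5: 63 surreal numbers.

63


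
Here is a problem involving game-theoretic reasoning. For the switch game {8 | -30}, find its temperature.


The game is {8 | -30}, a switch {a | b} with numbers a > b.
Cooling {a | b} by t gives {a - t | b + t}, which stops being hot when a - t = b + t, i.e. at t = (a - b)/2. So the temperature of a switch is (a - b)/2.
Temperature = (Left option - Right option) / 2
= (8 - (-30)) / 2
= 38 / 2
= 19

19


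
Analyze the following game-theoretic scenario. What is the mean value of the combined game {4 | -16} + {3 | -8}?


G1 = {4 | -16}, G2 = {3 | -8}
Each is a switch {a | b} with numbers a > b; its mean value is (a + b)/2, and mean value is additive over game sums: m(G1 + G2) = m(G1) + m(G2).
Mean of G1 = (4 + (-16))/2 = -12/2 = -6
Mean of G2 = (3 + (-8))/2 = -5/2 = -5/2
Mean of G1 + G2 = -6 + -5/2 = -17/2

-17/2


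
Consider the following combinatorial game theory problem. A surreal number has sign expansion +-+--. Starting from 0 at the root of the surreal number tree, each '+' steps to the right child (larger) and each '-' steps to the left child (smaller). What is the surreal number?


Sign expansion: +-+--
Rule: track bounds (lo, hi), initially (-inf, +inf). On '+', the current value becomes lo and we move to the simplest number in (value, hi): value + 1 if hi = +inf, otherwise the midpoint (value + hi)/2. On '-', the current value becomes hi and we move to value - 1 if lo = -inf, otherwise the midpoint (lo + value)/2.
Start at 0.
Step 1: sign = +, move right. Bounds: (0, +inf). Value = 1
Step 2: sign = -, move left. Bounds: (0, 1). Value = 1/2
Step 3: sign = +, move right. Bounds: (1/2, 1). Value = 3/4
Step 4: sign = -, move left. Bounds: (1/2, 3/4). Value = 5/8
Step 5: sign = -, move left. Bounds: (1/2, 5/8). Value = 9/16
The surreal number with sign expansion +-+-- is 9/16.

9/16


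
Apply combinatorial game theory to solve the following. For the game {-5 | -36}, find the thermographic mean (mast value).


Game = {-5 | -36}, a switch {a | b} with numbers a > b.
Its thermograph has left wall a - t and right wall b + t, which meet at t = (a - b)/2, where both equal (a + b)/2. So the mast (mean value) is at (a + b)/2.
Mean = (-5 + (-36))/2 = -41/2 = -41/2

-41/2


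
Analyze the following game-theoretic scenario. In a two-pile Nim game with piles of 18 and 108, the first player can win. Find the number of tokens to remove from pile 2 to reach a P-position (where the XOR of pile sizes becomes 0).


Piles: 18 and 108
Current XOR: 18 XOR 108 = 126 (non-zero, so this is an N-position).
To make the XOR zero, we need to find a move that balances the piles.
For pile 2 (size 108): target = 108 XOR 126 = 18
We reduce pile 2 from 108 to 18.
Tokens removed: 108 - 18 = 90
Verification: 18 XOR 18 = 0

90


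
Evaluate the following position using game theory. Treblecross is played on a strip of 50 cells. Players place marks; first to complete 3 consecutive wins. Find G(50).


Treblecross: place X on empty cells; 3-in-a-row wins.
Playing within two cells of an existing X lets the opponent win at once, so sensible play treats the cells i-2..i+2 around each X as dead. The player left with no safe cell loses, so this is a normal-play take-away game on strips of safe cells.
Placing X at cell i (0-indexed) of a strip of k safe cells leaves independent strips of sizes max(0, i-2) and max(0, k-i-3). Hence G(k) = mex{ G(max(0,i-2)) XOR G(max(0,k-i-3)) : 0 <= i < k }, with G(0) = 0.
G(1): splits (0,0):0^0=0 -> mex({0}) = 1
G(2): splits (0,0):0^0=0 -> mex({0}) = 1
G(3): splits (0,0):0^0=0 -> mex({0}) = 1
G(4): splits (0,1):0^1=1 (0,0):0^0=0 -> mex({0, 1}) = 2
G(5): splits (0,2):0^1=1 (0,1):0^1=1 (0,0):0^0=0 -> mex({0, 1}) = 2
G(6) = mex({1}) = 0
G(7) = mex({0, 1, 2}) = 3
G(8) = mex({0, 1, 2}) = 3
G(9) = mex({0, 2}) = 1
G(10) = mex({0, 2, 3}) = 1
G(11) = mex({0, 3}) = 1
G(12) = mex({1, 3}) = 0
G(13) = mex({0, 1, 2, 3}) = 4
G(14) = mex({0, 1, 2}) = 3
G(15) = mex({0, 1, 2}) = 3
G(16) = mex({0, 1, 2, 4}) = 3
G(17) = mex({0, 1, 3, 4}) = 2
G(18) = mex({0, 1, 3, 4}) = 2
G(19) = mex({0, 1, 3, 5}) = 2
G(20) = mex({0, 1, 2, 3, 5}) = 4
G(21) = mex({0, 1, 2, 3, 5}) = 4
G(22) = mex({1, 2, 6}) = 0
G(23) = mex({0, 1, 2, 3, 4, 6}) = 5
G(24) = mex({0, 1, 2, 3, 4}) = 5
G(25) = mex({0, 1, 3, 4, 7}) = 2
G(26) = mex({0, 1, 3, 4, 5, 7}) = 2
G(27) = mex({0, 1, 3, 5}) = 2
G(28) = mex({0, 1, 2, 5}) = 3
G(29) = mex({0, 1, 2, 4, 5, 6}) = 3
G(30) = mex({1, 2, 4, 6}) = 0
G(31) = mex({0, 1, 2, 3, 4, 6}) = 5
G(32) = mex({1, 2, 3, 4, 7}) = 0
G(33) = mex({0, 3, 7}) = 1
G(34) = mex({0, 2, 3, 5, 7}) = 1
G(35) = mex({0, 2, 3, 5, 6}) = 1
G(36) = mex({0, 1, 2, 5, 6}) = 3
G(37) = mex({0, 1, 2, 4, 5, 6}) = 3
G(38) = mex({0, 1, 2, 4}) = 3
G(39) = mex({0, 1, 2, 3, 4, 7}) = 5
G(40) = mex({0, 1, 2, 3, 4, 5, 7}) = 6
G(41) = mex({0, 1, 2, 3, 5, 7}) = 4
G(42) = mex({0, 1, 2, 3, 5, 6, 7}) = 4
G(43) = mex({0, 2, 3, 5, 6}) = 1
G(44) = mex({1, 2, 3, 4, 5, 6}) = 0
G(45) = mex({0, 1, 2, 3, 4, 6, 7}) = 5
G(46) = mex({0, 1, 2, 3, 4, 7}) = 5
G(47) = mex({0, 1, 2, 3, 4, 5, 7}) = 6
G(48) = mex({0, 1, 2, 3, 4, 5, 7}) = 6
G(49) = mex({0, 1, 3, 4, 5, 7}) = 2
G(50) = mex({0, 1, 2, 3, 4, 5, 6}) = 7
Therefore G(50) = 7.

7


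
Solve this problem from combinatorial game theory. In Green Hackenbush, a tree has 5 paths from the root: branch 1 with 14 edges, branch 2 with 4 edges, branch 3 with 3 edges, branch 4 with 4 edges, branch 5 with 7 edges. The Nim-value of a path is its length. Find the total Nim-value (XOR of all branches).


The tree has 5 branches from the ground vertex.
In Green Hackenbush, the Nim-value of a simple path of length k is k.
Branch 1: length 14, Nim-value = 14
Branch 2: length 4, Nim-value = 4
Branch 3: length 3, Nim-value = 3
Branch 4: length 4, Nim-value = 4
Branch 5: length 7, Nim-value = 7
Total Nim-value = XOR of all branch values:
0 XOR 14 = 14
14 XOR 4 = 10
10 XOR 3 = 9
9 XOR 4 = 13
13 XOR 7 = 10
Nim-value of the tree = 10

10


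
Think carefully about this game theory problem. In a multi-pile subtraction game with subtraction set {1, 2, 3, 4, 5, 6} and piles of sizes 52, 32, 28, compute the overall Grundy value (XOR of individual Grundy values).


Subtraction set: {1, 2, 3, 4, 5, 6}
For this subtraction set, G(n) = n mod 7 (period = max + 1 = 7).
Pile 1 (size 52): G(52) = 52 mod 7 = 3
Pile 2 (size 32): G(32) = 32 mod 7 = 4
Pile 3 (size 28): G(28) = 28 mod 7 = 0
Total Grundy value = XOR of all: 3 XOR 4 XOR 0 = 7

7


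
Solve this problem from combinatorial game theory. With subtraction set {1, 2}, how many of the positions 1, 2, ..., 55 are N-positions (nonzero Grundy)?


Subtraction set S = {1, 2}, so G(n) = n mod 3.
G(n) = 0 when n is a multiple of 3.
Multiples of 3 in [1, 55]: 18
N-positions (nonzero Grundy) = 55 - 18 = 37

37


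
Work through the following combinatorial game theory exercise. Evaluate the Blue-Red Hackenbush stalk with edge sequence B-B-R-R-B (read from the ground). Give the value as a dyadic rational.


Edges (from ground): B-B-R-R-B
By Berlekamp's sign-expansion rule, a Blue-Red Hackenbush stalk has the value of the surreal number whose sign sequence is the edge sequence with B -> + and R -> -.
Sign sequence: ++--+
Trace the sign expansion in the surreal number tree, starting from 0:
Edge 1: B (sign +) -> bounds (0, +inf), value = 1
Edge 2: B (sign +) -> bounds (1, +inf), value = 2
Edge 3: R (sign -) -> bounds (1, 2), value = 3/2
Edge 4: R (sign -) -> bounds (1, 3/2), value = 5/4
Edge 5: B (sign +) -> bounds (5/4, 3/2), value = 11/8
Game value = 11/8

11/8


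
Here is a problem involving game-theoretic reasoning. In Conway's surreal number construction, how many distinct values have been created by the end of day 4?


Day 0: {|} = 0 is born. Count = 1.
Day n: the number of surreal numbers born by day n is 2^(n+1) - 1.
By day 0: 2^1 - 1 = 1
By day 1: 2^2 - 1 = 3
By day 2: 2^3 - 1 = 7
By day 3: 2^4 - 1 = 15
By day 4: 2^5 - 1 = 31
By day 4: 31 surreal numbers.

31


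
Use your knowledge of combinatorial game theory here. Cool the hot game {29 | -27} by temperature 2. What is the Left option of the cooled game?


Original game: {29 | -27} (a switch {a | b} with a > b).
Cooling by t (for t below the temperature (a - b)/2 = 28) taxes each move by t: {a | b} cooled by t is {a - t | b + t}.
Cooling amount: t = 2
Cooled Left option: 29 - 2 = 27
Cooled Right option: -27 + 2 = -25
Cooled game: {27 | -25}
Left option = 27

27


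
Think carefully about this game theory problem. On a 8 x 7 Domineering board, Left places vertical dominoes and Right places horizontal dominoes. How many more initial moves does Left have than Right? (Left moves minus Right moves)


Board is 8 x 7 (rows x cols).
Left (vertical) placements: (rows-1) * cols = 7 * 7 = 49
Right (horizontal) placements: rows * (cols-1) = 8 * 6 = 48
Advantage = Left - Right = 49 - 48 = 1

1


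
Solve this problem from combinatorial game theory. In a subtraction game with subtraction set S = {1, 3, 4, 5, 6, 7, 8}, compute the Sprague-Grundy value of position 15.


The subtraction set is S = {1, 3, 4, 5, 6, 7, 8}.
G(k) = mex{ G(k - s) : s in S, s <= k }. We compute iteratively: G(0) = 0.
G(1) = mex({0}) = 1
G(2) = mex({1}) = 0
G(3) = mex({0}) = 1
G(4) = mex({0, 1}) = 2
G(5) = mex({0, 1, 2}) = 3
G(6) = mex({0, 1, 3}) = 2
G(7) = mex({0, 1, 2}) = 3
G(8) = mex({0, 1, 2, 3}) = 4
G(9) = mex({0, 1, 2, 3, 4}) = 5
G(10) = mex({0, 1, 2, 3, 5}) = 4
G(11) = mex({1, 2, 3, 4}) = 0
G(12) = mex({0, 2, 3, 4, 5}) = 1
G(13) = mex({1, 2, 3, 4, 5}) = 0
G(14) = mex({0, 2, 3, 4, 5}) = 1
G(15) = mex({0, 1, 3, 4, 5}) = 2
Therefore G(15) = 2.

2


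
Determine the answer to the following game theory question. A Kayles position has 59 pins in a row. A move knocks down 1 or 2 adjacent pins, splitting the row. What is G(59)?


Kayles: a move removes 1 or 2 adjacent pins from a contiguous row.
Removing pins from a row of k leaves two independent rows (a, b) with a + b = k - 1 (one pin) or a + b = k - 2 (two pins); an end removal gives a = 0.
By Sprague-Grundy, G(k) = mex{ G(a) XOR G(b) } over all these splits. G(0) = 0.
G(1): splits (0,0):0^0=0 -> mex({0}) = 1
G(2): splits (0,1):0^1=1 (0,0):0^0=0 -> mex({0, 1}) = 2
G(3): splits (0,2):0^2=2 (1,1):1^1=0 (0,1):0^1=1 -> mex({0, 1, 2}) = 3
G(4): splits (0,3):0^3=3 (1,2):1^2=3 (0,2):0^2=2 (1,1):1^1=0 -> mex({0, 2, 3}) = 1
G(5): splits (0,4):0^1=1 (1,3):1^3=2 (2,2):2^2=0 (0,3):0^3=3 (1,2):1^2=3 -> mex({0, 1, 2, 3}) = 4
G(6) = mex({0, 1, 2, 4}) = 3
G(7) = mex({0, 1, 3, 4, 5}) = 2
G(8) = mex({0, 2, 3, 5, 6}) = 1
G(9) = mex({0, 1, 2, 3, 6, 7}) = 4
G(10) = mex({0, 1, 3, 4, 5, 7}) = 2
G(11) = mex({0, 1, 2, 3, 4, 5}) = 6
G(12) = mex({0, 1, 2, 3, 5, 6, 7}) = 4
G(13) = mex({0, 2, 3, 4, 6, 7}) = 1
G(14) = mex({0, 1, 4, 5, 6, 7}) = 2
G(15) = mex({0, 1, 2, 3, 4, 5, 6}) = 7
G(16) = mex({0, 2, 3, 5, 6, 7}) = 1
G(17) = mex({0, 1, 2, 3, 5, 6, 7}) = 4
G(18) = mex({0, 1, 2, 4, 5, 6}) = 3
G(19) = mex({0, 1, 3, 4, 5, 7}) = 2
G(20) = mex({0, 2, 3, 4, 5, 6, 7}) = 1
G(21) = mex({0, 1, 2, 3, 5, 6, 7}) = 4
G(22) = mex({0, 1, 2, 3, 4, 5, 7}) = 6
G(23) = mex({0, 1, 2, 3, 4, 5, 6}) = 7
G(24) = mex({0, 1, 2, 3, 5, 6, 7}) = 4
G(25) = mex({0, 2, 3, 4, 6, 7}) = 1
G(26) = mex({0, 1, 3, 4, 5, 6, 7}) = 2
G(27) = mex({0, 1, 2, 3, 4, 5, 6, 7}) = 8
G(28) = mex({0, 1, 2, 3, 4, 6, 7, 8}) = 5
G(29) = mex({0, 1, 2, 3, 5, 6, 7, 8, 9}) = 4
G(30) = mex({0, 1, 2, 3, 4, 5, 6, 9, 10}) = 7
G(31) = mex({0, 1, 3, 4, 5, 7, 10, 11}) = 2
G(32) = mex({0, 2, 3, 4, 5, 6, 7, 9, 11}) = 1
G(33) = mex({0, 1, 2, 3, 4, 5, 6, 7, 9, 12}) = 8
G(34) = mex({0, 1, 2, 3, 4, 5, 7, 8, 11, 12}) = 6
G(35) = mex({0, 1, 2, 3, 4, 5, 6, 8, 9, 10, 11}) = 7
G(36) = mex({0, 1, 2, 3, 5, 6, 7, 9, 10}) = 4
G(37) = mex({0, 2, 3, 4, 6, 7, 9, 10, 11, 12}) = 1
G(38) = mex({0, 1, 3, 4, 5, 6, 7, 9, 10, 11, 12}) = 2
G(39) = mex({0, 1, 2, 4, 5, 6, 7, 9, 10, 12, 14}) = 3
G(40) = mex({0, 2, 3, 4, 6, 7, 11, 12, 14}) = 1
G(41) = mex({0, 1, 2, 3, 5, 6, 7, 9, 10, 11, 12}) = 4
G(42) = mex({0, 1, 2, 3, 4, 5, 6, 9, 10}) = 7
G(43) = mex({0, 1, 3, 4, 5, 7, 9, 10, 12, 15}) = 2
G(44) = mex({0, 2, 3, 4, 5, 6, 7, 9, 10, 12, 15}) = 1
G(45) = mex({0, 1, 2, 3, 4, 5, 6, 7, 9, 10, 12, 14}) = 8
G(46) = mex({0, 1, 3, 4, 5, 7, 8, 11, 12, 14}) = 2
G(47) = mex({0, 1, 2, 3, 4, 5, 6, 8, 9, 10, 11, 12}) = 7
G(48) = mex({0, 1, 2, 3, 5, 6, 7, 9, 10}) = 4
G(49) = mex({0, 2, 3, 4, 6, 7, 9, 10, 11, 12, 15}) = 1
G(50) = mex({0, 1, 4, 5, 6, 7, 9, 11, 12, 14, 15}) = 2
G(51) = mex({0, 1, 2, 3, 4, 5, 6, 7, 9, 12, 14, 15}) = 8
G(52) = mex({0, 2, 3, 4, 5, 6, 7, 8, 11, 12, 15}) = 1
G(53) = mex({0, 1, 2, 3, 5, 6, 7, 8, 9, 10, 11, 12}) = 4
G(54) = mex({0, 1, 2, 3, 4, 5, 6, 9, 10}) = 7
G(55) = mex({0, 1, 3, 4, 5, 7, 9, 10, 11, 12}) = 2
G(56) = mex({0, 2, 3, 4, 5, 6, 7, 9, 10, 11, 12, 13, 14}) = 1
G(57) = mex({0, 1, 2, 3, 5, 6, 7, 9, 10, 12, 13, 14, 15}) = 4
G(58) = mex({0, 1, 3, 4, 5, 7, 11, 12, 14, 15}) = 2
G(59) = mex({0, 1, 2, 3, 4, 5, 6, 9, 10, 11, 12, 15}) = 7
Therefore G(59) = 7.

7


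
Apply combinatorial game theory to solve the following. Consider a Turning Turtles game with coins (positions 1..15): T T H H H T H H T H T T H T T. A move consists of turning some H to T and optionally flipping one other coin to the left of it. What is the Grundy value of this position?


Coins: T T H H H T H H T H T T H T T
Key fact: a single head at position k behaves exactly like a Nim heap of size k (turning it to T and optionally flipping a coin at j < k corresponds to moving the heap from k to j, or to 0), and heads combine as a disjunctive sum (two heads at the same place would cancel, matching j XOR j = 0). So the Nim-value is the XOR of the 1-indexed positions of the heads.
Face-up positions (1-indexed): [3, 4, 5, 7, 8, 10, 13]
XOR 0 with 3: 0 XOR 3 = 3
XOR 3 with 4: 3 XOR 4 = 7
XOR 7 with 5: 7 XOR 5 = 2
XOR 2 with 7: 2 XOR 7 = 5
XOR 5 with 8: 5 XOR 8 = 13
XOR 13 with 10: 13 XOR 10 = 7
XOR 7 with 13: 7 XOR 13 = 10
Nim-value = 10

10


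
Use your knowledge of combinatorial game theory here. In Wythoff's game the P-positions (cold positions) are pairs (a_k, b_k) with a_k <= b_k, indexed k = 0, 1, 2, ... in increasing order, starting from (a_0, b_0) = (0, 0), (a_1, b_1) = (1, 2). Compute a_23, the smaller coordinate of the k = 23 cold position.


By Wythoff's theorem, a_k = floor(k * phi) and b_k = floor(k * phi^2) = a_k + k, where phi = (1 + sqrt(5))/2 is the golden ratio.
phi = (1 + sqrt(5))/2 = 1.618034
k = 23
k * phi = 23 * 1.618034 = 37.214782
a_23 = floor(k * phi) = 37

37


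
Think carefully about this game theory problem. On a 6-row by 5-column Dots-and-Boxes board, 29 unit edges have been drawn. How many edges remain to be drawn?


Grid: 6 x 5 boxes, i.e. 7 rows and 6 columns of dots.
Horizontal edges: (rows + 1) * cols = 7 * 5 = 35
Vertical edges: rows * (cols + 1) = 6 * 6 = 36
Total edges: 35 + 36 = 71
Edges drawn: 29
Remaining: 71 - 29 = 42

42


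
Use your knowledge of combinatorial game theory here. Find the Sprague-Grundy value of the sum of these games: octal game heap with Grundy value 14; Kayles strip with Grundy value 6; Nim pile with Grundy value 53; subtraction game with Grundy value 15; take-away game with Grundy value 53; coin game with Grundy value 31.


By the Sprague-Grundy theorem, the Grundy value of a sum of games is the XOR of individual Grundy values.
octal game heap: Grundy value = 14. Running XOR: 0 XOR 14 = 14
Kayles strip: Grundy value = 6. Running XOR: 14 XOR 6 = 8
Nim pile: Grundy value = 53. Running XOR: 8 XOR 53 = 61
subtraction game: Grundy value = 15. Running XOR: 61 XOR 15 = 50
take-away game: Grundy value = 53. Running XOR: 50 XOR 53 = 7
coin game: Grundy value = 31. Running XOR: 7 XOR 31 = 24
The combined Grundy value is 24.

24


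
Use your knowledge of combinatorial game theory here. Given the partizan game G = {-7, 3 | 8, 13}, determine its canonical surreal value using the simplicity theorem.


Left options: {-7, 3}, max = 3
Right options: {8, 13}, min = 8
All options are numbers and max(Left) < min(Right), so by the simplicity theorem the value is the simplest (earliest-born) number strictly between 3 and 8.
Integers 4 through 7 all lie strictly between 3 and 8.
Among integers, the simplest (lowest birthday = smallest |n|; 0 is born on day 0, +-n on day n) is 4.
No non-integer in the interval can be simpler: if x is a non-integer in the interval, then floor(x) or ceil(x) also lies in the interval (the interval contains an integer), and both are proper prefixes of x's sign expansion, i.e. born earlier. So the game value is 4.
Game value = 4

4


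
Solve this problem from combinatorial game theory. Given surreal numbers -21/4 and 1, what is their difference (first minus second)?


x = -21/4, y = 1
Converting to common denominator: 4
x = -21/4, y = 4/4
x - y = -21/4 - 1 = -25/4

-25/4


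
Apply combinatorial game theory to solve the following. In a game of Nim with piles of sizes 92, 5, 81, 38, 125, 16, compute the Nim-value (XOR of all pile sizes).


We need the XOR (exclusive or) of all pile sizes.
After XOR-ing pile 1 (size 92): 0 XOR 92 = 92
After XOR-ing pile 2 (size 5): 92 XOR 5 = 89
After XOR-ing pile 3 (size 81): 89 XOR 81 = 8
After XOR-ing pile 4 (size 38): 8 XOR 38 = 46
After XOR-ing pile 5 (size 125): 46 XOR 125 = 83
After XOR-ing pile 6 (size 16): 83 XOR 16 = 67
The Nim-value of this position is 67.

67


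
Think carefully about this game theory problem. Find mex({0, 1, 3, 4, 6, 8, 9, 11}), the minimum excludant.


Set = {0, 1, 3, 4, 6, 8, 9, 11}
0 is in the set.
1 is in the set.
2 is NOT in the set. This is the mex.
mex = 2

2


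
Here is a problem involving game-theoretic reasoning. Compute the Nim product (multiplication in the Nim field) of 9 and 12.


Nim multiplication is bilinear over XOR: (u XOR v) * w = (u*w) XOR (v*w).
So we split each operand into its bit components and XOR the pairwise Nim products.
9 = 1 + 8 (as XOR of powers of 2).
12 = 4 + 8 (as XOR of powers of 2).
Using the standard Nim-product table on single bits:
  2*2 = 3,   2*4 = 8,   2*8 = 12,
  4*4 = 6,   4*8 = 11,  8*8 = 13,
and  1*x = x (identity), k*l = l*k (commutative).
Pairwise Nim products:
  1 * 4 = 4
  1 * 8 = 8
  8 * 4 = 11
  8 * 8 = 13
XOR them: 4 XOR 8 XOR 11 XOR 13 = 10.
Result: 9 * 12 = 10 (in Nim).

10


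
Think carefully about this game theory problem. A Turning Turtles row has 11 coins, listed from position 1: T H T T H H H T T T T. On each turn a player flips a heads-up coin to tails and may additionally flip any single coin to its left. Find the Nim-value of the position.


Coins: T H T T H H H T T T T
Key fact: a single head at position k behaves exactly like a Nim heap of size k (turning it to T and optionally flipping a coin at j < k corresponds to moving the heap from k to j, or to 0), and heads combine as a disjunctive sum (two heads at the same place would cancel, matching j XOR j = 0). So the Nim-value is the XOR of the 1-indexed positions of the heads.
Face-up positions (1-indexed): [2, 5, 6, 7]
XOR 0 with 2: 0 XOR 2 = 2
XOR 2 with 5: 2 XOR 5 = 7
XOR 7 with 6: 7 XOR 6 = 1
XOR 1 with 7: 1 XOR 7 = 6
Nim-value = 6

6


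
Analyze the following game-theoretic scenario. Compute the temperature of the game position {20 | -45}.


The game is {20 | -45}, a switch {a | b} with numbers a > b.
Cooling {a | b} by t gives {a - t | b + t}, which stops being hot when a - t = b + t, i.e. at t = (a - b)/2. So the temperature of a switch is (a - b)/2.
Temperature = (Left option - Right option) / 2
= (20 - (-45)) / 2
= 65 / 2
= 65/2

65/2


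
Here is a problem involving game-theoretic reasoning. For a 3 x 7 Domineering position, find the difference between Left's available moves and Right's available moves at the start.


Board is 3 x 7 (rows x cols).
Left (vertical) placements: (rows-1) * cols = 2 * 7 = 14
Right (horizontal) placements: rows * (cols-1) = 3 * 6 = 18
Advantage = Left - Right = 14 - 18 = -4

-4


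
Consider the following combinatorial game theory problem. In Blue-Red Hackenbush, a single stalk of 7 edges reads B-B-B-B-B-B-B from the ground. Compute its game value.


Edges (from ground): B-B-B-B-B-B-B
By Berlekamp's sign-expansion rule, a Blue-Red Hackenbush stalk has the value of the surreal number whose sign sequence is the edge sequence with B -> + and R -> -.
Sign sequence: +++++++
Trace the sign expansion in the surreal number tree, starting from 0:
Edge 1: B (sign +) -> bounds (0, +inf), value = 1
Edge 2: B (sign +) -> bounds (1, +inf), value = 2
Edge 3: B (sign +) -> bounds (2, +inf), value = 3
Edge 4: B (sign +) -> bounds (3, +inf), value = 4
Edge 5: B (sign +) -> bounds (4, +inf), value = 5
Edge 6: B (sign +) -> bounds (5, +inf), value = 6
Edge 7: B (sign +) -> bounds (6, +inf), value = 7
Game value = 7

7


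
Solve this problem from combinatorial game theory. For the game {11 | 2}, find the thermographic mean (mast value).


Game = {11 | 2}, a switch {a | b} with numbers a > b.
Its thermograph has left wall a - t and right wall b + t, which meet at t = (a - b)/2, where both equal (a + b)/2. So the mast (mean value) is at (a + b)/2.
Mean = (11 + (2))/2 = 13/2 = 13/2

13/2


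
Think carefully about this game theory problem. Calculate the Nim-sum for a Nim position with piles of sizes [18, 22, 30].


We need the XOR (exclusive or) of all pile sizes.
After XOR-ing pile 1 (size 18): 0 XOR 18 = 18
After XOR-ing pile 2 (size 22): 18 XOR 22 = 4
After XOR-ing pile 3 (size 30): 4 XOR 30 = 26
The Nim-value of this position is 26.

26


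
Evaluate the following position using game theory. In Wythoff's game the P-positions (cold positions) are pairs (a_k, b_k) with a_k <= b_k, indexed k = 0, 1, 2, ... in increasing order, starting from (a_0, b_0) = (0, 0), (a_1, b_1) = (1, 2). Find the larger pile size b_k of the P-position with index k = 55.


By Wythoff's theorem, a_k = floor(k * phi) and b_k = floor(k * phi^2) = a_k + k, where phi = (1 + sqrt(5))/2 is the golden ratio.
phi = (1 + sqrt(5))/2 = 1.618034
phi^2 = phi + 1 = 2.618034
k = 55
k * phi^2 = 55 * 2.618034 = 143.991869
b_55 = floor(k * phi^2) = 143 (check: a_55 + k = 88 + 55 = 143)

143


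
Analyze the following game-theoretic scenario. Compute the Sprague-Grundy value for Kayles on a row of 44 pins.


Kayles: a move removes 1 or 2 adjacent pins from a contiguous row.
Removing pins from a row of k leaves two independent rows (a, b) with a + b = k - 1 (one pin) or a + b = k - 2 (two pins); an end removal gives a = 0.
By Sprague-Grundy, G(k) = mex{ G(a) XOR G(b) } over all these splits. G(0) = 0.
G(1): splits (0,0):0^0=0 -> mex({0}) = 1
G(2): splits (0,1):0^1=1 (0,0):0^0=0 -> mex({0, 1}) = 2
G(3): splits (0,2):0^2=2 (1,1):1^1=0 (0,1):0^1=1 -> mex({0, 1, 2}) = 3
G(4): splits (0,3):0^3=3 (1,2):1^2=3 (0,2):0^2=2 (1,1):1^1=0 -> mex({0, 2, 3}) = 1
G(5): splits (0,4):0^1=1 (1,3):1^3=2 (2,2):2^2=0 (0,3):0^3=3 (1,2):1^2=3 -> mex({0, 1, 2, 3}) = 4
G(6) = mex({0, 1, 2, 4}) = 3
G(7) = mex({0, 1, 3, 4, 5}) = 2
G(8) = mex({0, 2, 3, 5, 6}) = 1
G(9) = mex({0, 1, 2, 3, 6, 7}) = 4
G(10) = mex({0, 1, 3, 4, 5, 7}) = 2
G(11) = mex({0, 1, 2, 3, 4, 5}) = 6
G(12) = mex({0, 1, 2, 3, 5, 6, 7}) = 4
G(13) = mex({0, 2, 3, 4, 6, 7}) = 1
G(14) = mex({0, 1, 4, 5, 6, 7}) = 2
G(15) = mex({0, 1, 2, 3, 4, 5, 6}) = 7
G(16) = mex({0, 2, 3, 5, 6, 7}) = 1
G(17) = mex({0, 1, 2, 3, 5, 6, 7}) = 4
G(18) = mex({0, 1, 2, 4, 5, 6}) = 3
G(19) = mex({0, 1, 3, 4, 5, 7}) = 2
G(20) = mex({0, 2, 3, 4, 5, 6, 7}) = 1
G(21) = mex({0, 1, 2, 3, 5, 6, 7}) = 4
G(22) = mex({0, 1, 2, 3, 4, 5, 7}) = 6
G(23) = mex({0, 1, 2, 3, 4, 5, 6}) = 7
G(24) = mex({0, 1, 2, 3, 5, 6, 7}) = 4
G(25) = mex({0, 2, 3, 4, 6, 7}) = 1
G(26) = mex({0, 1, 3, 4, 5, 6, 7}) = 2
G(27) = mex({0, 1, 2, 3, 4, 5, 6, 7}) = 8
G(28) = mex({0, 1, 2, 3, 4, 6, 7, 8}) = 5
G(29) = mex({0, 1, 2, 3, 5, 6, 7, 8, 9}) = 4
G(30) = mex({0, 1, 2, 3, 4, 5, 6, 9, 10}) = 7
G(31) = mex({0, 1, 3, 4, 5, 7, 10, 11}) = 2
G(32) = mex({0, 2, 3, 4, 5, 6, 7, 9, 11}) = 1
G(33) = mex({0, 1, 2, 3, 4, 5, 6, 7, 9, 12}) = 8
G(34) = mex({0, 1, 2, 3, 4, 5, 7, 8, 11, 12}) = 6
G(35) = mex({0, 1, 2, 3, 4, 5, 6, 8, 9, 10, 11}) = 7
G(36) = mex({0, 1, 2, 3, 5, 6, 7, 9, 10}) = 4
G(37) = mex({0, 2, 3, 4, 6, 7, 9, 10, 11, 12}) = 1
G(38) = mex({0, 1, 3, 4, 5, 6, 7, 9, 10, 11, 12}) = 2
G(39) = mex({0, 1, 2, 4, 5, 6, 7, 9, 10, 12, 14}) = 3
G(40) = mex({0, 2, 3, 4, 6, 7, 11, 12, 14}) = 1
G(41) = mex({0, 1, 2, 3, 5, 6, 7, 9, 10, 11, 12}) = 4
G(42) = mex({0, 1, 2, 3, 4, 5, 6, 9, 10}) = 7
G(43) = mex({0, 1, 3, 4, 5, 7, 9, 10, 12, 15}) = 2
G(44) = mex({0, 2, 3, 4, 5, 6, 7, 9, 10, 12, 15}) = 1
Therefore G(44) = 1.

1


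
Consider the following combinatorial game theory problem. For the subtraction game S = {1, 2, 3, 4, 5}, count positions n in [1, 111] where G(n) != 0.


Subtraction set S = {1, 2, 3, 4, 5}, so G(n) = n mod 6.
G(n) = 0 when n is a multiple of 6.
Multiples of 6 in [1, 111]: 18
N-positions (nonzero Grundy) = 111 - 18 = 93

93


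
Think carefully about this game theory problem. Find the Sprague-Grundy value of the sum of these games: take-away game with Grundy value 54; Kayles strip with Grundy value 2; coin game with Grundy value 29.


By the Sprague-Grundy theorem, the Grundy value of a sum of games is the XOR of individual Grundy values.
take-away game: Grundy value = 54. Running XOR: 0 XOR 54 = 54
Kayles strip: Grundy value = 2. Running XOR: 54 XOR 2 = 52
coin game: Grundy value = 29. Running XOR: 52 XOR 29 = 41
The combined Grundy value is 41.

41


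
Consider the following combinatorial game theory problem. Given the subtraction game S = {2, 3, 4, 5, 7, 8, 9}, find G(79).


The subtraction set is S = {2, 3, 4, 5, 7, 8, 9}.
G(k) = mex{ G(k - s) : s in S, s <= k }. We compute iteratively: G(0) = 0.
G(1) = mex({}) = 0
G(2) = mex({0}) = 1
G(3) = mex({0}) = 1
G(4) = mex({0, 1}) = 2
G(5) = mex({0, 1}) = 2
G(6) = mex({0, 1, 2}) = 3
G(7) = mex({0, 1, 2}) = 3
G(8) = mex({0, 1, 2, 3}) = 4
G(9) = mex({0, 1, 2, 3}) = 4
G(10) = mex({0, 1, 2, 3, 4}) = 5
G(11) = mex({1, 2, 3, 4}) = 0
G(12) = mex({1, 2, 3, 4, 5}) = 0
G(13) = mex({0, 2, 3, 4, 5}) = 1
G(14) = mex({0, 2, 3, 4, 5}) = 1
G(15) = mex({0, 1, 3, 4, 5}) = 2
G(16) = mex({0, 1, 3, 4}) = 2
G(17) = mex({0, 1, 2, 4, 5}) = 3
G(18) = mex({0, 1, 2, 4, 5}) = 3
G(19) = mex({0, 1, 2, 3, 5}) = 4
Observe that G(11)..G(19) = 0, 0, 1, 1, 2, 2, 3, 3, 4 repeats G(0)..G(8) = 0, 0, 1, 1, 2, 2, 3, 3, 4.
For k >= max(S) = 9, G(k) is determined by the previous 9 values G(k-9)..G(k-1); a window of 9 consecutive values has recurred shifted by 11, so by induction G(k + 11) = G(k) for all k >= 0: the sequence is periodic from the start with period 11.
One period: G(0..10) = 0, 0, 1, 1, 2, 2, 3, 3, 4, 4, 5.
79 mod 11 = 2, so G(79) = G(2) = 1.

1


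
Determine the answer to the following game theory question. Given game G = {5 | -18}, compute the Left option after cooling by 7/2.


Original game: {5 | -18} (a switch {a | b} with a > b).
Cooling by t (for t below the temperature (a - b)/2 = 23/2) taxes each move by t: {a | b} cooled by t is {a - t | b + t}.
Cooling amount: t = 7/2
Cooled Left option: 5 - 7/2 = 3/2
Cooled Right option: -18 + 7/2 = -29/2
Cooled game: {3/2 | -29/2}
Left option = 3/2

3/2


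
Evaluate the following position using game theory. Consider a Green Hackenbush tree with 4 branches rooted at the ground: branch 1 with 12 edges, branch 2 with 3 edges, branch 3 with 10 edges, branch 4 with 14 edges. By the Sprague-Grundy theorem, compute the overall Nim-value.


The tree has 4 branches from the ground vertex.
In Green Hackenbush, the Nim-value of a simple path of length k is k.
Branch 1: length 12, Nim-value = 12
Branch 2: length 3, Nim-value = 3
Branch 3: length 10, Nim-value = 10
Branch 4: length 14, Nim-value = 14
Total Nim-value = XOR of all branch values:
0 XOR 12 = 12
12 XOR 3 = 15
15 XOR 10 = 5
5 XOR 14 = 11
Nim-value of the tree = 11

11


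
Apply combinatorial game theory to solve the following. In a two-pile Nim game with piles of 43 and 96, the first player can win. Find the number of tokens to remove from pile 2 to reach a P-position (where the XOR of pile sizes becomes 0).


Piles: 43 and 96
Current XOR: 43 XOR 96 = 75 (non-zero, so this is an N-position).
To make the XOR zero, we need to find a move that balances the piles.
For pile 2 (size 96): target = 96 XOR 75 = 43
We reduce pile 2 from 96 to 43.
Tokens removed: 96 - 43 = 53
Verification: 43 XOR 43 = 0

53


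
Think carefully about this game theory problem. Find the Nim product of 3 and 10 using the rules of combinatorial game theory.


Nim multiplication is bilinear over XOR: (u XOR v) * w = (u*w) XOR (v*w).
So we split each operand into its bit components and XOR the pairwise Nim products.
3 = 1 + 2 (as XOR of powers of 2).
10 = 2 + 8 (as XOR of powers of 2).
Using the standard Nim-product table on single bits:
  2*2 = 3,   2*4 = 8,   2*8 = 12,
  4*4 = 6,   4*8 = 11,  8*8 = 13,
and  1*x = x (identity), k*l = l*k (commutative).
Pairwise Nim products:
  1 * 2 = 2
  1 * 8 = 8
  2 * 2 = 3
  2 * 8 = 12
XOR them: 2 XOR 8 XOR 3 XOR 12 = 5.
Result: 3 * 10 = 5 (in Nim).

5


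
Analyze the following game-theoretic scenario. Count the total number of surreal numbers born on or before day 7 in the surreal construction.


Day 0: {|} = 0 is born. Count = 1.
Day n: the number of surreal numbers born by day n is 2^(n+1) - 1.
By day 0: 2^1 - 1 = 1
By day 1: 2^2 - 1 = 3
By day 2: 2^3 - 1 = 7
By day 3: 2^4 - 1 = 15
By day 4: 2^5 - 1 = 31
By day 5: 2^6 - 1 = 63
By day 6: 2^7 - 1 = 127
By day 7: 2^8 - 1 = 255
By day 7: 255 surreal numbers.

255


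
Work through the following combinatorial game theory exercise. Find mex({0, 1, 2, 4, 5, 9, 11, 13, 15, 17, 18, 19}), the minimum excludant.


Set = {0, 1, 2, 4, 5, 9, 11, 13, 15, 17, 18, 19}
0 is in the set.
1 is in the set.
2 is in the set.
3 is NOT in the set. This is the mex.
mex = 3

3


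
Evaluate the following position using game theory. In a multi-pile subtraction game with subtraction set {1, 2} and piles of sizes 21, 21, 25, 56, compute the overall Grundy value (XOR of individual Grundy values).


Subtraction set: {1, 2}
For this subtraction set, G(n) = n mod 3 (period = max + 1 = 3).
Pile 1 (size 21): G(21) = 21 mod 3 = 0
Pile 2 (size 21): G(21) = 21 mod 3 = 0
Pile 3 (size 25): G(25) = 25 mod 3 = 1
Pile 4 (size 56): G(56) = 56 mod 3 = 2
Total Grundy value = XOR of all: 0 XOR 0 XOR 1 XOR 2 = 3

3


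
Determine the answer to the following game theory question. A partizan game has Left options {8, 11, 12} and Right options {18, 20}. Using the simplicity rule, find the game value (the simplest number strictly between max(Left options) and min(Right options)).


Left options: {8, 11, 12}, max = 12
Right options: {18, 20}, min = 18
All options are numbers and max(Left) < min(Right), so by the simplicity theorem the value is the simplest (earliest-born) number strictly between 12 and 18.
Integers 13 through 17 all lie strictly between 12 and 18.
Among integers, the simplest (lowest birthday = smallest |n|; 0 is born on day 0, +-n on day n) is 13.
No non-integer in the interval can be simpler: if x is a non-integer in the interval, then floor(x) or ceil(x) also lies in the interval (the interval contains an integer), and both are proper prefixes of x's sign expansion, i.e. born earlier. So the game value is 13.
Game value = 13

13


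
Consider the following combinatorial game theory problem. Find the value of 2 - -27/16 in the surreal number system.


x = 2, y = -27/16
Converting to common denominator: 16
x = 32/16, y = -27/16
x - y = 2 - -27/16 = 59/16

59/16


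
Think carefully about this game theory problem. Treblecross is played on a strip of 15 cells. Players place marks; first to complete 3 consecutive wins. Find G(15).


Treblecross: place X on empty cells; 3-in-a-row wins.
Playing within two cells of an existing X lets the opponent win at once, so sensible play treats the cells i-2..i+2 around each X as dead. The player left with no safe cell loses, so this is a normal-play take-away game on strips of safe cells.
Placing X at cell i (0-indexed) of a strip of k safe cells leaves independent strips of sizes max(0, i-2) and max(0, k-i-3). Hence G(k) = mex{ G(max(0,i-2)) XOR G(max(0,k-i-3)) : 0 <= i < k }, with G(0) = 0.
G(1): splits (0,0):0^0=0 -> mex({0}) = 1
G(2): splits (0,0):0^0=0 -> mex({0}) = 1
G(3): splits (0,0):0^0=0 -> mex({0}) = 1
G(4): splits (0,1):0^1=1 (0,0):0^0=0 -> mex({0, 1}) = 2
G(5): splits (0,2):0^1=1 (0,1):0^1=1 (0,0):0^0=0 -> mex({0, 1}) = 2
G(6) = mex({1}) = 0
G(7) = mex({0, 1, 2}) = 3
G(8) = mex({0, 1, 2}) = 3
G(9) = mex({0, 2}) = 1
G(10) = mex({0, 2, 3}) = 1
G(11) = mex({0, 3}) = 1
G(12) = mex({1, 3}) = 0
G(13) = mex({0, 1, 2, 3}) = 4
G(14) = mex({0, 1, 2}) = 3
G(15) = mex({0, 1, 2}) = 3
Therefore G(15) = 3.

3


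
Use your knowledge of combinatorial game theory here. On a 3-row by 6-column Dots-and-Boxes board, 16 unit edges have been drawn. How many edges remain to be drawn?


Grid: 3 x 6 boxes, i.e. 4 rows and 7 columns of dots.
Horizontal edges: (rows + 1) * cols = 4 * 6 = 24
Vertical edges: rows * (cols + 1) = 3 * 7 = 21
Total edges: 24 + 21 = 45
Edges drawn: 16
Remaining: 45 - 16 = 29

29


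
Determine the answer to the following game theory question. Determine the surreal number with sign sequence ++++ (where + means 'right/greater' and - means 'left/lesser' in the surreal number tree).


Sign expansion: ++++
Rule: track bounds (lo, hi), initially (-inf, +inf). On '+', the current value becomes lo and we move to the simplest number in (value, hi): value + 1 if hi = +inf, otherwise the midpoint (value + hi)/2. On '-', the current value becomes hi and we move to value - 1 if lo = -inf, otherwise the midpoint (lo + value)/2.
Start at 0.
Step 1: sign = +, move right. Bounds: (0, +inf). Value = 1
Step 2: sign = +, move right. Bounds: (1, +inf). Value = 2
Step 3: sign = +, move right. Bounds: (2, +inf). Value = 3
Step 4: sign = +, move right. Bounds: (3, +inf). Value = 4
The surreal number with sign expansion ++++ is 4.

4


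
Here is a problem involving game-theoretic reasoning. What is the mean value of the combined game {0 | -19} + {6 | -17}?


G1 = {0 | -19}, G2 = {6 | -17}
Each is a switch {a | b} with numbers a > b; its mean value is (a + b)/2, and mean value is additive over game sums: m(G1 + G2) = m(G1) + m(G2).
Mean of G1 = (0 + (-19))/2 = -19/2 = -19/2
Mean of G2 = (6 + (-17))/2 = -11/2 = -11/2
Mean of G1 + G2 = -19/2 + -11/2 = -15

-15


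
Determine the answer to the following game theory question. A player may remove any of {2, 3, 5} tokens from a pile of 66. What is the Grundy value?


The subtraction set is S = {2, 3, 5}.
G(k) = mex{ G(k - s) : s in S, s <= k }. We compute iteratively: G(0) = 0.
G(1) = mex({}) = 0
G(2) = mex({0}) = 1
G(3) = mex({0}) = 1
G(4) = mex({0, 1}) = 2
G(5) = mex({0, 1}) = 2
G(6) = mex({0, 1, 2}) = 3
G(7) = mex({1, 2}) = 0
G(8) = mex({1, 2, 3}) = 0
G(9) = mex({0, 2, 3}) = 1
G(10) = mex({0, 2}) = 1
G(11) = mex({0, 1, 3}) = 2
Observe that G(7)..G(11) = 0, 0, 1, 1, 2 repeats G(0)..G(4) = 0, 0, 1, 1, 2.
For k >= max(S) = 5, G(k) is determined by the previous 5 values G(k-5)..G(k-1); a window of 5 consecutive values has recurred shifted by 7, so by induction G(k + 7) = G(k) for all k >= 0: the sequence is periodic from the start with period 7.
One period: G(0..6) = 0, 0, 1, 1, 2, 2, 3.
66 mod 7 = 3, so G(66) = G(3) = 1.

1


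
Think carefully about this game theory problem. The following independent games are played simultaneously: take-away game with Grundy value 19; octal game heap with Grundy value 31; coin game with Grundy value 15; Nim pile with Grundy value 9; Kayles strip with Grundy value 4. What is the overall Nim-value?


By the Sprague-Grundy theorem, the Grundy value of a sum of games is the XOR of individual Grundy values.
take-away game: Grundy value = 19. Running XOR: 0 XOR 19 = 19
octal game heap: Grundy value = 31. Running XOR: 19 XOR 31 = 12
coin game: Grundy value = 15. Running XOR: 12 XOR 15 = 3
Nim pile: Grundy value = 9. Running XOR: 3 XOR 9 = 10
Kayles strip: Grundy value = 4. Running XOR: 10 XOR 4 = 14
The combined Grundy value is 14.

14


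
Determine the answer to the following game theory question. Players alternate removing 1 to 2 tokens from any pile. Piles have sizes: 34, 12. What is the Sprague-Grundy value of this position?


Subtraction set: {1, 2}
For this subtraction set, G(n) = n mod 3 (period = max + 1 = 3).
Pile 1 (size 34): G(34) = 34 mod 3 = 1
Pile 2 (size 12): G(12) = 12 mod 3 = 0
Total Grundy value = XOR of all: 1 XOR 0 = 1

1


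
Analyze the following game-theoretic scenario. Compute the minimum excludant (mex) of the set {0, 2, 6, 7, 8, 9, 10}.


Set = {0, 2, 6, 7, 8, 9, 10}
0 is in the set.
1 is NOT in the set. This is the mex.
mex = 1

1


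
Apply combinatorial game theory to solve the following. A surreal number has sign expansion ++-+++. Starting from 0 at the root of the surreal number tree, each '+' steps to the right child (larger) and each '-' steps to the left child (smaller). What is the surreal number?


Sign expansion: ++-+++
Rule: track bounds (lo, hi), initially (-inf, +inf). On '+', the current value becomes lo and we move to the simplest number in (value, hi): value + 1 if hi = +inf, otherwise the midpoint (value + hi)/2. On '-', the current value becomes hi and we move to value - 1 if lo = -inf, otherwise the midpoint (lo + value)/2.
Start at 0.
Step 1: sign = +, move right. Bounds: (0, +inf). Value = 1
Step 2: sign = +, move right. Bounds: (1, +inf). Value = 2
Step 3: sign = -, move left. Bounds: (1, 2). Value = 3/2
Step 4: sign = +, move right. Bounds: (3/2, 2). Value = 7/4
Step 5: sign = +, move right. Bounds: (7/4, 2). Value = 15/8
Step 6: sign = +, move right. Bounds: (15/8, 2). Value = 31/16
The surreal number with sign expansion ++-+++ is 31/16.

31/16
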